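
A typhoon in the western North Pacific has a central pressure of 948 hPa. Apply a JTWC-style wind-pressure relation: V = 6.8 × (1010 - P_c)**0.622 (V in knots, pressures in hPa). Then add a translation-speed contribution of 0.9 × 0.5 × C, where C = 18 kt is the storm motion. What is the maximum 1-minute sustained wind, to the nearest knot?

97 kt

ΔP = 1010 − 948 = 62 hPa.
62^0.622 ≈ 13.028.
V ≈ 6.8 × 13.028 ≈ 88.6 kt.
Translation term: 0.9 × 0.5 × 18 = 8.1 kt.
Corrected V ≈ 96.7 kt → 97 kt.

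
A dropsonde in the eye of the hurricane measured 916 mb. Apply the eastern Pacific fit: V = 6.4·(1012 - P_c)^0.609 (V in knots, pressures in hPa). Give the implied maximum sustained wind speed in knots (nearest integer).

ΔP = 1012 − 916 = 96 mb.
96^0.609 ≈ 16.114.
V ≈ 6.4 × 16.114 ≈ 103.1 kt.

103 kt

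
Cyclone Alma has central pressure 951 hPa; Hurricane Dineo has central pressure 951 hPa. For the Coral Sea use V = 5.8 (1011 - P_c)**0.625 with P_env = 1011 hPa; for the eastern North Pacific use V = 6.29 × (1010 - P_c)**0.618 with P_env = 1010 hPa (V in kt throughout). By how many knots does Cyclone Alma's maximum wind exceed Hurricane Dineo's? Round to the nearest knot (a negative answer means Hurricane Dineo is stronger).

-3 kt

Cyclone Alma: ΔP = 60; V ≈ 5.8 × 60^0.625 ≈ 74.95 kt.
Hurricane Dineo: ΔP = 59; V ≈ 6.29 × 59^0.618 ≈ 78.17 kt.
Difference ≈ 74.95 − 78.17 = -3.22 → -3 kt.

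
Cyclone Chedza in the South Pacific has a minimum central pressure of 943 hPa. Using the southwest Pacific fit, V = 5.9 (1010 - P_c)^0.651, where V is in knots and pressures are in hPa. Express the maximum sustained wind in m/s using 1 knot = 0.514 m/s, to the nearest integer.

47 m/s

ΔP = 1010 − 943 = 67 hPa.
V ≈ 5.9 × 67^0.651 = 5.9 × 15.445 ≈ 91.123 kt.
91.123 × 0.514 ≈ 46.84 m/s → 47 m/s.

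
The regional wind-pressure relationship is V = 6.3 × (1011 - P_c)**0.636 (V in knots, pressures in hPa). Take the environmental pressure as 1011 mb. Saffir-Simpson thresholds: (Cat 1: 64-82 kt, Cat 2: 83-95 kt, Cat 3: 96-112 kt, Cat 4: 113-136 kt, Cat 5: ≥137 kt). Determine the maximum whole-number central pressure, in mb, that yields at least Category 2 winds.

Category 2 begins at V = 83 kt.
Required ΔP = (83/6.3)^(1/0.636) = 13.175^1.572 ≈ 57.62 mb.
P_c ≤ 1011 − 57.62 = 953.38, so the highest integer P_c is 953 mb.

953 mb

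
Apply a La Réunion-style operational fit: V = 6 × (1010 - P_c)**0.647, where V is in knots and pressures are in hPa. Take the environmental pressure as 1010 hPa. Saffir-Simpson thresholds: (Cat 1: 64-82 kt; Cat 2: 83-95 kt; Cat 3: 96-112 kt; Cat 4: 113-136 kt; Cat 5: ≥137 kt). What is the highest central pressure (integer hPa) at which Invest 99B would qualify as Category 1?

Category 1 begins at V = 64 kt.
Required ΔP = (64/6)^(1/0.647) = 10.667^1.546 ≈ 38.81 hPa.
P_c ≤ 1010 − 38.81 = 971.19, so the highest integer P_c is 971 hPa.

971 hPa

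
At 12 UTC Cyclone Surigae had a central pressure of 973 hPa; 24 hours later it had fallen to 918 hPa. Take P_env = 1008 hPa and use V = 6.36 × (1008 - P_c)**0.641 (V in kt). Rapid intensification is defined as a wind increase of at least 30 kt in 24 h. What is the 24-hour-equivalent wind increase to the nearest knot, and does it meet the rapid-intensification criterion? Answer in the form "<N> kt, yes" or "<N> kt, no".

52 kt, yes

V₁: ΔP = 35, V ≈ 6.36 × 35^0.641 ≈ 62.12 kt.
V₂: ΔP = 90, V ≈ 6.36 × 90^0.641 ≈ 113.80 kt.
ΔV over 24 h = 51.68 kt → 24 h equivalent = 51.68 × 24/24 ≈ 51.68 kt.
52 kt ≥ 30 kt ⇒ rapid intensification.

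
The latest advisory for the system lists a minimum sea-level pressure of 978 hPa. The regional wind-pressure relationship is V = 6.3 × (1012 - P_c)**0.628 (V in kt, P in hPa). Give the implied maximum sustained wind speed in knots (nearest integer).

ΔP = 1012 − 978 = 34 hPa.
34^0.628 ≈ 9.157.
V ≈ 6.3 × 9.157 ≈ 57.7 kt.

58 kt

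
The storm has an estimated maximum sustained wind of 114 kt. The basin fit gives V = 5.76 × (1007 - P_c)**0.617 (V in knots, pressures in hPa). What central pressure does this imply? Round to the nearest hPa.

ΔP = (V / 5.76)^(1/0.617) = (114/5.76)^1.621.
114/5.76 = 19.792; 19.792^1.621 ≈ 126.26 hPa.
P_c = 1007 − 126.26 = 880.74 ≈ 881 hPa.

881 hPa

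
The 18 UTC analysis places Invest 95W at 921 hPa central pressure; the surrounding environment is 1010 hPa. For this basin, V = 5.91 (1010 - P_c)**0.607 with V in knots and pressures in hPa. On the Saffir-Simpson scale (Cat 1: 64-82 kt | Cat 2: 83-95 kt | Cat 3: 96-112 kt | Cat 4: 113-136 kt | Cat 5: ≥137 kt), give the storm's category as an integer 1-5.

ΔP = 1010 − 921 = 89 hPa.
V ≈ 5.91 × 89^0.607 = 5.91 × 15.25 ≈ 90 kt.
90 kt falls in the Category 2 band.

2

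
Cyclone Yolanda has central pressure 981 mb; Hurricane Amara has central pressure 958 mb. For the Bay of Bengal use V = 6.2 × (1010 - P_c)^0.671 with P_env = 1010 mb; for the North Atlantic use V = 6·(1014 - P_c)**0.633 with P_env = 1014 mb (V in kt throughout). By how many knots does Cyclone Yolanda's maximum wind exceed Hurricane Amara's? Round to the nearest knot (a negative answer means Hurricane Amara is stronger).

Cyclone Yolanda: ΔP = 29; V ≈ 6.2 × 29^0.671 ≈ 59.38 kt.
Hurricane Amara: ΔP = 56; V ≈ 6 × 56^0.633 ≈ 76.69 kt.
Difference ≈ 59.38 − 76.69 = -17.31 → -17 kt.

-17 kt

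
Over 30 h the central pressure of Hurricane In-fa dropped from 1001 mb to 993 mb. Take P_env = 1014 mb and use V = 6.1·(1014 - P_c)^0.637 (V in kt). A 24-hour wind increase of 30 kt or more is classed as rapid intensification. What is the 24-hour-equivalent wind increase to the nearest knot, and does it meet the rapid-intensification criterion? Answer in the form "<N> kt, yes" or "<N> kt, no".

V₁: ΔP = 13, V ≈ 6.1 × 13^0.637 ≈ 31.25 kt.
V₂: ΔP = 21, V ≈ 6.1 × 21^0.637 ≈ 42.42 kt.
ΔV over 30 h = 11.17 kt → 24 h equivalent = 11.17 × 24/30 ≈ 8.94 kt.
9 kt < 30 kt ⇒ not rapid intensification.

9 kt, no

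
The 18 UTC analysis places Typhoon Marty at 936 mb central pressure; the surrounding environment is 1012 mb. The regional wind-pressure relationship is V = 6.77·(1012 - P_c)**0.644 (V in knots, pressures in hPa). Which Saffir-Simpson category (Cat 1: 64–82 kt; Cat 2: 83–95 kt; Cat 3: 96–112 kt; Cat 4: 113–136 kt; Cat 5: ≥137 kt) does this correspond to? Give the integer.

ΔP = 1012 − 936 = 76 mb.
V ≈ 6.77 × 76^0.644 = 6.77 × 16.26 ≈ 110 kt.
110 kt falls in the Category 3 band.

3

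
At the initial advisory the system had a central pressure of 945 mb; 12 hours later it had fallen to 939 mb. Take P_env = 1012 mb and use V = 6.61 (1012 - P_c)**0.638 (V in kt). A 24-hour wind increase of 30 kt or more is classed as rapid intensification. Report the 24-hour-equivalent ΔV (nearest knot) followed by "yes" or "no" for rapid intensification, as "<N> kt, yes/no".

11 kt, no

V₁: ΔP = 67, V ≈ 6.61 × 67^0.638 ≈ 96.66 kt.
V₂: ΔP = 73, V ≈ 6.61 × 73^0.638 ≈ 102.09 kt.
ΔV over 12 h = 5.43 kt → 24 h equivalent = 5.43 × 24/12 ≈ 10.86 kt.
11 kt < 30 kt ⇒ not rapid intensification.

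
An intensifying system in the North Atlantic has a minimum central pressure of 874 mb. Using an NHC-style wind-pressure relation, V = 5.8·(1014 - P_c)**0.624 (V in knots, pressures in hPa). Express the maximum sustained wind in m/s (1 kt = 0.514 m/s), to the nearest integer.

ΔP = 1014 − 874 = 140 mb.
V ≈ 5.8 × 140^0.624 = 5.8 × 21.837 ≈ 126.652 kt.
126.652 × 0.514 ≈ 65.10 m/s → 65 m/s.

65 m/s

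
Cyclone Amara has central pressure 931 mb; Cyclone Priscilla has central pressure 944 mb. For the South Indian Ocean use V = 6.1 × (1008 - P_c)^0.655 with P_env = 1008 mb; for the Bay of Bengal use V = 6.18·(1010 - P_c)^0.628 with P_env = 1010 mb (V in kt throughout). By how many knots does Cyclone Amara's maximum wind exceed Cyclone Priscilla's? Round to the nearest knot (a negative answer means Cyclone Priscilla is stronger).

19 kt

Cyclone Amara: ΔP = 77; V ≈ 6.1 × 77^0.655 ≈ 104.95 kt.
Cyclone Priscilla: ΔP = 66; V ≈ 6.18 × 66^0.628 ≈ 85.83 kt.
Difference ≈ 104.95 − 85.83 = 19.12 → 19 kt.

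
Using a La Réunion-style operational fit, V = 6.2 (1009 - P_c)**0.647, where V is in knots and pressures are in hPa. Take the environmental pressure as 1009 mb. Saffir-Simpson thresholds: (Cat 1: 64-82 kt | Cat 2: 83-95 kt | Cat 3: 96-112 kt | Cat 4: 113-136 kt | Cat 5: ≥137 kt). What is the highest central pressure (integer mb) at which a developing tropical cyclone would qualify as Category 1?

972 mb

Category 1 begins at V = 64 kt.
Required ΔP = (64/6.2)^(1/0.647) = 10.323^1.546 ≈ 36.89 mb.
P_c ≤ 1009 − 36.89 = 972.11, so the highest integer P_c is 972 mb.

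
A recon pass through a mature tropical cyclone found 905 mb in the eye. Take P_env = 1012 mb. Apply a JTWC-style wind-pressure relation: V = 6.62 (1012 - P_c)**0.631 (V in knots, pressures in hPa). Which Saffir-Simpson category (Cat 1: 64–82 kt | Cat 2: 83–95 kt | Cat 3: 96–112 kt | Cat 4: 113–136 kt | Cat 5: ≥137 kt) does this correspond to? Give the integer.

ΔP = 1012 − 905 = 107 mb.
V ≈ 6.62 × 107^0.631 = 6.62 × 19.08 ≈ 126 kt.
126 kt falls in the Category 4 band.

4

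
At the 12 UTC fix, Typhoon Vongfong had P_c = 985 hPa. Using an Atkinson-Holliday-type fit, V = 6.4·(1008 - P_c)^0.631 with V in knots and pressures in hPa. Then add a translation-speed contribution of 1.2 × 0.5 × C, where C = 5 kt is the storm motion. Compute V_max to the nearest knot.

ΔP = 1008 − 985 = 23 hPa.
23^0.631 ≈ 7.232.
V ≈ 6.4 × 7.232 ≈ 46.3 kt.
Translation term: 1.2 × 0.5 × 5 = 3 kt.
Corrected V ≈ 49.3 kt → 49 kt.

49 kt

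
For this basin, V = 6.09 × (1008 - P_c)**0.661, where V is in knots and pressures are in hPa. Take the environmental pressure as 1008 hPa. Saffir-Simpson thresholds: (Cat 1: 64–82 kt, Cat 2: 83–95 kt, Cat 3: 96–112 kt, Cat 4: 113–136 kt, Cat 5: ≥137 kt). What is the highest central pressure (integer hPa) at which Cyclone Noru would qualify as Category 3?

Category 3 begins at V = 96 kt.
Required ΔP = (96/6.09)^(1/0.661) = 15.764^1.513 ≈ 64.85 hPa.
P_c ≤ 1008 − 64.85 = 943.15, so the highest integer P_c is 943 hPa.

943 hPa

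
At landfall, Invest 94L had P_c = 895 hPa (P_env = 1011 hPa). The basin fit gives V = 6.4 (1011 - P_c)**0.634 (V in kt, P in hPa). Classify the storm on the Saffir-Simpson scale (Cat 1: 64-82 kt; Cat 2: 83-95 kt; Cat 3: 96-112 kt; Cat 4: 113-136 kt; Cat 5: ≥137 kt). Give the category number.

4

ΔP = 1011 − 895 = 116 hPa.
V ≈ 6.4 × 116^0.634 = 6.4 × 20.36 ≈ 130 kt.
130 kt falls in the Category 4 band.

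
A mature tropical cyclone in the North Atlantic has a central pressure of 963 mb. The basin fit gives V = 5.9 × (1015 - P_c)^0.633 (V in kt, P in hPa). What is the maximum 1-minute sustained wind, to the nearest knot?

ΔP = 1015 − 963 = 52 mb.
52^0.633 ≈ 12.196.
V ≈ 5.9 × 12.196 ≈ 72.0 kt.

72 kt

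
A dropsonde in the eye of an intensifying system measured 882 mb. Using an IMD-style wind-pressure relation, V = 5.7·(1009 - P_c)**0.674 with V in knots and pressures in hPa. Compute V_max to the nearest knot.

149 kt

ΔP = 1009 − 882 = 127 mb.
127^0.674 ≈ 26.180.
V ≈ 5.7 × 26.180 ≈ 149.2 kt.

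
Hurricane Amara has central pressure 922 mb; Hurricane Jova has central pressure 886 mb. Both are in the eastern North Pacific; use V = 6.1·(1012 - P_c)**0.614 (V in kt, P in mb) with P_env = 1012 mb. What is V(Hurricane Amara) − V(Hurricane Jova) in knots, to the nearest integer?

Hurricane Amara: ΔP = 90; V ≈ 6.1 × 90^0.614 ≈ 96.66 kt.
Hurricane Jova: ΔP = 126; V ≈ 6.1 × 126^0.614 ≈ 118.84 kt.
Difference ≈ 96.66 − 118.84 = -22.18 → -22 kt.

-22 kt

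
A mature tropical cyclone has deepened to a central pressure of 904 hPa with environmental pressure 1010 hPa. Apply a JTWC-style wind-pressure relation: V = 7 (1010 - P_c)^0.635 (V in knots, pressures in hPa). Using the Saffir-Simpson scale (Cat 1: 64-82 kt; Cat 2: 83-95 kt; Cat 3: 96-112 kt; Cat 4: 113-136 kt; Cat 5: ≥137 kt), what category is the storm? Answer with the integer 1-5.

ΔP = 1010 − 904 = 106 hPa.
V ≈ 7 × 106^0.635 = 7 × 19.32 ≈ 135 kt.
135 kt falls in the Category 4 band.

4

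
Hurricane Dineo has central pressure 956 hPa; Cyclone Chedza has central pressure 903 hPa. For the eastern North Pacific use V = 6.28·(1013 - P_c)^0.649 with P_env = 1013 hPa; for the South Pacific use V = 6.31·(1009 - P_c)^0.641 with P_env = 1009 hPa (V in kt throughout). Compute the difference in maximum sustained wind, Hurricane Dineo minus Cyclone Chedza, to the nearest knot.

-39 kt

Hurricane Dineo: ΔP = 57; V ≈ 6.28 × 57^0.649 ≈ 86.60 kt.
Cyclone Chedza: ΔP = 106; V ≈ 6.31 × 106^0.641 ≈ 125.39 kt.
Difference ≈ 86.60 − 125.39 = -38.79 → -39 kt.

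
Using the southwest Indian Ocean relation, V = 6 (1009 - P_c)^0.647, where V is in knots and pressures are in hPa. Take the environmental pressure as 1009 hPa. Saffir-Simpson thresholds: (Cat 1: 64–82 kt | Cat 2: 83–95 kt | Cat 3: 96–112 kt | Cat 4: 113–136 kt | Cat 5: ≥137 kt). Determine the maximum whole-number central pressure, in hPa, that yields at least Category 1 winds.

Category 1 begins at V = 64 kt.
Required ΔP = (64/6)^(1/0.647) = 10.667^1.546 ≈ 38.81 hPa.
P_c ≤ 1009 − 38.81 = 970.19, so the highest integer P_c is 970 hPa.

970 hPa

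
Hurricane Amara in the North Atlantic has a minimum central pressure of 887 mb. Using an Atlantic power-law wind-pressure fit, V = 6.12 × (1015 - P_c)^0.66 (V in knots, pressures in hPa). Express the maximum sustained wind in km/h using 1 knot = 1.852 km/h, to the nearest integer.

279 km/h

ΔP = 1015 − 887 = 128 mb.
V ≈ 6.12 × 128^0.66 = 6.12 × 24.590 ≈ 150.491 kt.
150.491 × 1.852 ≈ 278.71 km/h → 279 km/h.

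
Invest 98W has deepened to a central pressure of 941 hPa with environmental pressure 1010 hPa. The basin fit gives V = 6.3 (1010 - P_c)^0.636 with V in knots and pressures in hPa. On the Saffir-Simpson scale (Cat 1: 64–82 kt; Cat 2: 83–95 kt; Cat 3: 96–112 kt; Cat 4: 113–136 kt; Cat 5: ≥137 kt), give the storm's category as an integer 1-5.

2

ΔP = 1010 − 941 = 69 hPa.
V ≈ 6.3 × 69^0.636 = 6.3 × 14.77 ≈ 93 kt.
93 kt falls in the Category 2 band.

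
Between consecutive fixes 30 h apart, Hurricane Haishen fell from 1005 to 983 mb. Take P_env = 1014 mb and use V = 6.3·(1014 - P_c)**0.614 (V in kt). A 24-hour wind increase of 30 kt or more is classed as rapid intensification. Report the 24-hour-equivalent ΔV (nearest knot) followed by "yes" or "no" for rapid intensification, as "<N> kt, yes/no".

22 kt, no

V₁: ΔP = 9, V ≈ 6.3 × 9^0.614 ≈ 24.28 kt.
V₂: ΔP = 31, V ≈ 6.3 × 31^0.614 ≈ 51.88 kt.
ΔV over 30 h = 27.60 kt → 24 h equivalent = 27.60 × 24/30 ≈ 22.08 kt.
22 kt < 30 kt ⇒ not rapid intensification.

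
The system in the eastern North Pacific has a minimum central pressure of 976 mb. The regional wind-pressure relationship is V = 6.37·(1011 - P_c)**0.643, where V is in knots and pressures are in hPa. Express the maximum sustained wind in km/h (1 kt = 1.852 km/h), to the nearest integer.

116 km/h

ΔP = 1011 − 976 = 35 mb.
V ≈ 6.37 × 35^0.643 = 6.37 × 9.836 ≈ 62.658 kt.
62.658 × 1.852 ≈ 116.04 km/h → 116 km/h.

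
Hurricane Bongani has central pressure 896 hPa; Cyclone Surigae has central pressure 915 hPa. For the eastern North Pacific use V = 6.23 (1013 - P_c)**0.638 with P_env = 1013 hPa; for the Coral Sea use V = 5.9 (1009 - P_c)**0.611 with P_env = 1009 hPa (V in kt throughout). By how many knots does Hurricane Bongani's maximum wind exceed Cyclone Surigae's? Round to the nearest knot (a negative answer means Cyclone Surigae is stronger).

Hurricane Bongani: ΔP = 117; V ≈ 6.23 × 117^0.638 ≈ 130.01 kt.
Cyclone Surigae: ΔP = 94; V ≈ 5.9 × 94^0.611 ≈ 94.72 kt.
Difference ≈ 130.01 − 94.72 = 35.29 → 35 kt.

35 kt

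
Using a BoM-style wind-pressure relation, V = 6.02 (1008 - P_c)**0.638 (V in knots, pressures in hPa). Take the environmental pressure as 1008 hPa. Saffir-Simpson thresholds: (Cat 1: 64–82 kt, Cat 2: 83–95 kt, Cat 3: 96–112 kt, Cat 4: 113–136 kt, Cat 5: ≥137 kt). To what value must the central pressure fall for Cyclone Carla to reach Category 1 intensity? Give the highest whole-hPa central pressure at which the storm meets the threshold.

967 hPa

Category 1 begins at V = 64 kt.
Required ΔP = (64/6.02)^(1/0.638) = 10.631^1.567 ≈ 40.65 hPa.
P_c ≤ 1008 − 40.65 = 967.35, so the highest integer P_c is 967 hPa.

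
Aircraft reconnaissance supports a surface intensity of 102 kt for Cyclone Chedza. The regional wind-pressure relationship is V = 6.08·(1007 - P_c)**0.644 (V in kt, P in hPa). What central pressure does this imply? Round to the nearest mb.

ΔP = (V / 6.08)^(1/0.644) = (102/6.08)^1.553.
102/6.08 = 16.776; 16.776^1.553 ≈ 79.74 mb.
P_c = 1007 − 79.74 = 927.26 ≈ 927 mb.

927 mb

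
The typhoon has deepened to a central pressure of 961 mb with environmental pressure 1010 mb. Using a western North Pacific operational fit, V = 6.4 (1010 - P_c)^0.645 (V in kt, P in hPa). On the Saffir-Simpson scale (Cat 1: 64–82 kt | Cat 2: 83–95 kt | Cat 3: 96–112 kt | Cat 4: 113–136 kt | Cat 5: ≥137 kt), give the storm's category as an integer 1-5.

1

ΔP = 1010 − 961 = 49 mb.
V ≈ 6.4 × 49^0.645 = 6.4 × 12.31 ≈ 79 kt.
79 kt falls in the Category 1 band.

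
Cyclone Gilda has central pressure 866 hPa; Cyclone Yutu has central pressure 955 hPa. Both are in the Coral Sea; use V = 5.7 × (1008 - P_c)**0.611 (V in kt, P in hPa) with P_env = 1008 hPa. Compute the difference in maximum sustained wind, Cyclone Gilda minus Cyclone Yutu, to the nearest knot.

Cyclone Gilda: ΔP = 142; V ≈ 5.7 × 142^0.611 ≈ 117.74 kt.
Cyclone Yutu: ΔP = 53; V ≈ 5.7 × 53^0.611 ≈ 64.48 kt.
Difference ≈ 117.74 − 64.48 = 53.26 → 53 kt.

53 kt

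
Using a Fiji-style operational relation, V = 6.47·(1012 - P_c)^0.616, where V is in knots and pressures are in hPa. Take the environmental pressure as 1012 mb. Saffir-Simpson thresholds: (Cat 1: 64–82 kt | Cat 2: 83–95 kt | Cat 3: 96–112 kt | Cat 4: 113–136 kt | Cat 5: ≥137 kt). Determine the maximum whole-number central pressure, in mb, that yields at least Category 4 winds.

908 mb

Category 4 begins at V = 113 kt.
Required ΔP = (113/6.47)^(1/0.616) = 17.465^1.623 ≈ 103.88 mb.
P_c ≤ 1012 − 103.88 = 908.12, so the highest integer P_c is 908 mb.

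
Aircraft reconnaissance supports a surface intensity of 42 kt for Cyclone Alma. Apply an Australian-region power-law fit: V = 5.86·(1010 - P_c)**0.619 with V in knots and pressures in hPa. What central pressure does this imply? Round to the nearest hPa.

986 hPa

ΔP = (V / 5.86)^(1/0.619) = (42/5.86)^1.616.
42/5.86 = 7.167; 7.167^1.616 ≈ 24.09 hPa.
P_c = 1010 − 24.09 = 985.91 ≈ 986 hPa.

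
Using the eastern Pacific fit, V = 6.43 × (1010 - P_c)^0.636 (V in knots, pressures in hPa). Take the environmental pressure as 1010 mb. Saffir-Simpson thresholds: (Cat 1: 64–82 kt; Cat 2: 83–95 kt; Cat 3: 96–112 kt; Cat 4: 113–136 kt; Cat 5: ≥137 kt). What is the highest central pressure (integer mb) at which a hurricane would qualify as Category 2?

Category 2 begins at V = 83 kt.
Required ΔP = (83/6.43)^(1/0.636) = 12.908^1.572 ≈ 55.80 mb.
P_c ≤ 1010 − 55.80 = 954.20, so the highest integer P_c is 954 mb.

954 mb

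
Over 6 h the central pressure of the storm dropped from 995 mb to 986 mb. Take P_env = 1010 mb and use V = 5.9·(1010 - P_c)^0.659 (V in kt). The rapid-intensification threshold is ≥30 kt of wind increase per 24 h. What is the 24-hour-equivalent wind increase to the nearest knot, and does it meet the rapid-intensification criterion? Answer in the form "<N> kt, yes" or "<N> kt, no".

V₁: ΔP = 15, V ≈ 5.9 × 15^0.659 ≈ 35.15 kt.
V₂: ΔP = 24, V ≈ 5.9 × 24^0.659 ≈ 47.91 kt.
ΔV over 6 h = 12.76 kt → 24 h equivalent = 12.76 × 24/6 ≈ 51.04 kt.
51 kt ≥ 30 kt ⇒ rapid intensification.

51 kt, yes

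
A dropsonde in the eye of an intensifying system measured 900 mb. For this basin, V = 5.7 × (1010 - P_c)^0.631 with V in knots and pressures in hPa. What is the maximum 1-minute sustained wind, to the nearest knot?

111 kt

ΔP = 1010 − 900 = 110 mb.
110^0.631 ≈ 19.414.
V ≈ 5.7 × 19.414 ≈ 110.7 kt.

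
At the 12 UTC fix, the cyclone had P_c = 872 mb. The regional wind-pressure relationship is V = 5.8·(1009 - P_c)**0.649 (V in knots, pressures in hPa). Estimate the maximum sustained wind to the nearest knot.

141 kt

ΔP = 1009 − 872 = 137 mb.
137^0.649 ≈ 24.363.
V ≈ 5.8 × 24.363 ≈ 141.3 kt.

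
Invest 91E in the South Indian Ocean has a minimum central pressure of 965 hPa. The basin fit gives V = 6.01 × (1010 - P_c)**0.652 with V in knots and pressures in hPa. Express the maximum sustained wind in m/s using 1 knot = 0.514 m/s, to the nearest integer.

ΔP = 1010 − 965 = 45 hPa.
V ≈ 6.01 × 45^0.652 = 6.01 × 11.965 ≈ 71.907 kt.
71.907 × 0.514 ≈ 36.96 m/s → 37 m/s.

37 m/s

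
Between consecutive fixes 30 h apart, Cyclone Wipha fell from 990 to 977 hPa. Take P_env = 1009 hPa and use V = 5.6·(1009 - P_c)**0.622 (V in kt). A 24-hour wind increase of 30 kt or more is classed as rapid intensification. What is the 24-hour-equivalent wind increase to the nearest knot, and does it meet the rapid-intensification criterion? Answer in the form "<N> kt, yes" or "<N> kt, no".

11 kt, no

V₁: ΔP = 19, V ≈ 5.6 × 19^0.622 ≈ 34.96 kt.
V₂: ΔP = 32, V ≈ 5.6 × 32^0.622 ≈ 48.35 kt.
ΔV over 30 h = 13.39 kt → 24 h equivalent = 13.39 × 24/30 ≈ 10.71 kt.
11 kt < 30 kt ⇒ not rapid intensification.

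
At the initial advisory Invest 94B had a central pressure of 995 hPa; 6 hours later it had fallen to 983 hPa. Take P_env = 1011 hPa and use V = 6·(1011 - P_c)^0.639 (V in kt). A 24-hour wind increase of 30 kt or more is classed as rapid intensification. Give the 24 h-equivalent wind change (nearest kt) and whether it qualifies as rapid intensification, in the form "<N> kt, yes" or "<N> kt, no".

61 kt, yes

V₁: ΔP = 16, V ≈ 6 × 16^0.639 ≈ 35.28 kt.
V₂: ΔP = 28, V ≈ 6 × 28^0.639 ≈ 50.45 kt.
ΔV over 6 h = 15.17 kt → 24 h equivalent = 15.17 × 24/6 ≈ 60.68 kt.
61 kt ≥ 30 kt ⇒ rapid intensification.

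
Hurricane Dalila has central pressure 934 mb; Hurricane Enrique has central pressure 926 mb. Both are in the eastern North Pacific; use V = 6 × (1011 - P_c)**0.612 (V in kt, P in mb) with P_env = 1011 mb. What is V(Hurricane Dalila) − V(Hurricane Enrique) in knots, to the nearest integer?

-5 kt

Hurricane Dalila: ΔP = 77; V ≈ 6 × 77^0.612 ≈ 85.64 kt.
Hurricane Enrique: ΔP = 85; V ≈ 6 × 85^0.612 ≈ 90.98 kt.
Difference ≈ 85.64 − 90.98 = -5.34 → -5 kt.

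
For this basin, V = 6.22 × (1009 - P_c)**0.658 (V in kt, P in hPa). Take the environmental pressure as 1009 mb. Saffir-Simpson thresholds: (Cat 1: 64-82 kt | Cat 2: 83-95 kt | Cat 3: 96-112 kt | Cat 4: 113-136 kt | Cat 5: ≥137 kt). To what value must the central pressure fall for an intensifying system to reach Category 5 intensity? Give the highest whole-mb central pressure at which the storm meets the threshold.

899 mb

Category 5 begins at V = 137 kt.
Required ΔP = (137/6.22)^(1/0.658) = 22.026^1.520 ≈ 109.88 mb.
P_c ≤ 1009 − 109.88 = 899.12, so the highest integer P_c is 899 mb.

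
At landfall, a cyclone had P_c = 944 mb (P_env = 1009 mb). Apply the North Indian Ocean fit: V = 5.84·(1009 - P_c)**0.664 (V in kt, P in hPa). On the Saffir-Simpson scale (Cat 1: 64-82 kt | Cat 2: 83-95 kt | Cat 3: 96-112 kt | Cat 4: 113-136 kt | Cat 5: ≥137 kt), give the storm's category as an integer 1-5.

ΔP = 1009 − 944 = 65 mb.
V ≈ 5.84 × 65^0.664 = 5.84 × 15.99 ≈ 93 kt.
93 kt falls in the Category 2 band.

2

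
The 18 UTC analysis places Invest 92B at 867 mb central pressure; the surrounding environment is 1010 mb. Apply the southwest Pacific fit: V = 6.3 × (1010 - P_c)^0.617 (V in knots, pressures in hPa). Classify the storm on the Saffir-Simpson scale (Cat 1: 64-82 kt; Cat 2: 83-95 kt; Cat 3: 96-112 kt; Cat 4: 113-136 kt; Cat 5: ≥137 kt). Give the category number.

ΔP = 1010 − 867 = 143 mb.
V ≈ 6.3 × 143^0.617 = 6.3 × 21.37 ≈ 135 kt.
135 kt falls in the Category 4 band.

4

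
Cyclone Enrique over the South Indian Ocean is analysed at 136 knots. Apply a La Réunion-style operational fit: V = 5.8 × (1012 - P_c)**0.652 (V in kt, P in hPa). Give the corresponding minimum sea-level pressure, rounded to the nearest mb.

ΔP = (V / 5.8)^(1/0.652) = (136/5.8)^1.534.
136/5.8 = 23.448; 23.448^1.534 ≈ 126.30 mb.
P_c = 1012 − 126.30 = 885.70 ≈ 886 mb.

886 mb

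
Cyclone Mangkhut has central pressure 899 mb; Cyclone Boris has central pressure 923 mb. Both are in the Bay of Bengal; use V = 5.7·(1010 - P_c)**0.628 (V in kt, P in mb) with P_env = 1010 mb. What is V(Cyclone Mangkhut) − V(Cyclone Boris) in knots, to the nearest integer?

16 kt

Cyclone Mangkhut: ΔP = 111; V ≈ 5.7 × 111^0.628 ≈ 109.73 kt.
Cyclone Boris: ΔP = 87; V ≈ 5.7 × 87^0.628 ≈ 94.17 kt.
Difference ≈ 109.73 − 94.17 = 15.56 → 16 kt.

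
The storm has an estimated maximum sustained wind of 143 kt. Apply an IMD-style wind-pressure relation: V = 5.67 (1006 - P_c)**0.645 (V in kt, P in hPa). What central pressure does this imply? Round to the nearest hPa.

ΔP = (V / 5.67)^(1/0.645) = (143/5.67)^1.550.
143/5.67 = 25.220; 25.220^1.550 ≈ 149.03 hPa.
P_c = 1006 − 149.03 = 856.97 ≈ 857 hPa.

857 hPa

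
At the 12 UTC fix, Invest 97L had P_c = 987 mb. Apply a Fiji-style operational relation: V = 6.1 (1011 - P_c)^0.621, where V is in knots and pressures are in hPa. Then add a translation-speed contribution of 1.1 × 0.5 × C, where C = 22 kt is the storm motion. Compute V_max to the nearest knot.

ΔP = 1011 − 987 = 24 mb.
24^0.621 ≈ 7.196.
V ≈ 6.1 × 7.196 ≈ 43.9 kt.
Translation term: 1.1 × 0.5 × 22 = 12.1 kt.
Corrected V ≈ 56 kt → 56 kt.

56 kt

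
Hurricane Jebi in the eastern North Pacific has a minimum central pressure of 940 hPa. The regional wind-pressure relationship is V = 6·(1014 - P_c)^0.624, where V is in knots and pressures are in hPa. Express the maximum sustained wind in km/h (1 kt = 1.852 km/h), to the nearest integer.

ΔP = 1014 − 940 = 74 hPa.
V ≈ 6 × 74^0.624 = 6 × 14.669 ≈ 88.014 kt.
88.014 × 1.852 ≈ 163.00 km/h → 163 km/h.

163 km/h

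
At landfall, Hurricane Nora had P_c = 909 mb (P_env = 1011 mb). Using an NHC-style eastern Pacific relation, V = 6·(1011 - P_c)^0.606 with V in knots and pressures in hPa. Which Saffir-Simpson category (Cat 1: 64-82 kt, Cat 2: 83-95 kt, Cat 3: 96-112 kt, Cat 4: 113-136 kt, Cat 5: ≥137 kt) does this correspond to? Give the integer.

3

ΔP = 1011 − 909 = 102 mb.
V ≈ 6 × 102^0.606 = 6 × 16.49 ≈ 99 kt.
99 kt falls in the Category 3 band.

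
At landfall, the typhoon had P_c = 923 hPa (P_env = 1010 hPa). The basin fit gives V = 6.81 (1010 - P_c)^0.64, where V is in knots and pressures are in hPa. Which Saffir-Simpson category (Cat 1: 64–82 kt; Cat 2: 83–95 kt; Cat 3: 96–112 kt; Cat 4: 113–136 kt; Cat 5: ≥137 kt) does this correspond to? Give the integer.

ΔP = 1010 − 923 = 87 hPa.
V ≈ 6.81 × 87^0.64 = 6.81 × 17.43 ≈ 119 kt.
119 kt falls in the Category 4 band.

4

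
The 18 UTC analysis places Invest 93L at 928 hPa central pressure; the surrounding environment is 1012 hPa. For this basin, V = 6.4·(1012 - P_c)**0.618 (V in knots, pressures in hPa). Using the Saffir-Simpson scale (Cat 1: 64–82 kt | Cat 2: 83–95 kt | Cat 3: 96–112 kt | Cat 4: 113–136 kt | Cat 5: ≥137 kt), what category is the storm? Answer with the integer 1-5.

3

ΔP = 1012 − 928 = 84 hPa.
V ≈ 6.4 × 84^0.618 = 6.4 × 15.46 ≈ 99 kt.
99 kt falls in the Category 3 band.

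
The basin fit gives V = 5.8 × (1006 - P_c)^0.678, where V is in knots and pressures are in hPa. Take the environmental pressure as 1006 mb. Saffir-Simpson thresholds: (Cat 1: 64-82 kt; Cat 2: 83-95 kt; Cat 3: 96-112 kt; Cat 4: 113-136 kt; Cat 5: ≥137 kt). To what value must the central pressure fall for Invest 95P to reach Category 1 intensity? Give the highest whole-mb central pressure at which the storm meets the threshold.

971 mb

Category 1 begins at V = 64 kt.
Required ΔP = (64/5.8)^(1/0.678) = 11.034^1.475 ≈ 34.51 mb.
P_c ≤ 1006 − 34.51 = 971.49, so the highest integer P_c is 971 mb.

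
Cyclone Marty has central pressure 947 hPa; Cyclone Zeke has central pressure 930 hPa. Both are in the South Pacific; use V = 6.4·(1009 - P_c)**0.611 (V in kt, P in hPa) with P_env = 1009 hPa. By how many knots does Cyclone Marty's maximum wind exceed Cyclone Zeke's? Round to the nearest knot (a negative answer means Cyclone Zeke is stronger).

Cyclone Marty: ΔP = 62; V ≈ 6.4 × 62^0.611 ≈ 79.68 kt.
Cyclone Zeke: ΔP = 79; V ≈ 6.4 × 79^0.611 ≈ 92.39 kt.
Difference ≈ 79.68 − 92.39 = -12.71 → -13 kt.

-13 kt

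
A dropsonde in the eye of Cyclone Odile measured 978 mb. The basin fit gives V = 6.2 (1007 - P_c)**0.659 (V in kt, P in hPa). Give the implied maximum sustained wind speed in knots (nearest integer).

57 kt

ΔP = 1007 − 978 = 29 mb.
29^0.659 ≈ 9.199.
V ≈ 6.2 × 9.199 ≈ 57.0 kt.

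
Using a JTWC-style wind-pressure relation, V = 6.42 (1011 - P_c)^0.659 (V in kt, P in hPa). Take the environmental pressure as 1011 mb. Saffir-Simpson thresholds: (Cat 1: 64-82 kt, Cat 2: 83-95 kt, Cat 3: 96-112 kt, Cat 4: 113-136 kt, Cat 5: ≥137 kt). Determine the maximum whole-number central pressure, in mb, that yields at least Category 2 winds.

Category 2 begins at V = 83 kt.
Required ΔP = (83/6.42)^(1/0.659) = 12.928^1.517 ≈ 48.61 mb.
P_c ≤ 1011 − 48.61 = 962.39, so the highest integer P_c is 962 mb.

962 mb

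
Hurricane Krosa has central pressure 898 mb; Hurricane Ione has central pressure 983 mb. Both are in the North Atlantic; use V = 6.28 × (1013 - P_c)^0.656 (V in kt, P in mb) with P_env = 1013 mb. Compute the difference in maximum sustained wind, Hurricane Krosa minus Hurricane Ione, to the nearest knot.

83 kt

Hurricane Krosa: ΔP = 115; V ≈ 6.28 × 115^0.656 ≈ 141.18 kt.
Hurricane Ione: ΔP = 30; V ≈ 6.28 × 30^0.656 ≈ 58.47 kt.
Difference ≈ 141.18 − 58.47 = 82.71 → 83 kt.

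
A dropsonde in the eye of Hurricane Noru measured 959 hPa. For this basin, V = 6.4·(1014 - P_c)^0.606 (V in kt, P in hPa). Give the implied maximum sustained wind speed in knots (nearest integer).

ΔP = 1014 − 959 = 55 hPa.
55^0.606 ≈ 11.341.
V ≈ 6.4 × 11.341 ≈ 72.6 kt.

73 kt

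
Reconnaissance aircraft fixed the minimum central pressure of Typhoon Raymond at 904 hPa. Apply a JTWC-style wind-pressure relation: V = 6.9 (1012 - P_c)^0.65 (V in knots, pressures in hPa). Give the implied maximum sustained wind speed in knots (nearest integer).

ΔP = 1012 − 904 = 108 hPa.
108^0.65 ≈ 20.976.
V ≈ 6.9 × 20.976 ≈ 144.7 kt.

145 kt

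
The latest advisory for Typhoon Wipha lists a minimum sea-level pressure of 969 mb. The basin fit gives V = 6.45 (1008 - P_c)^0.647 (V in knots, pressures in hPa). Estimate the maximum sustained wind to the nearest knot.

ΔP = 1008 − 969 = 39 mb.
39^0.647 ≈ 10.701.
V ≈ 6.45 × 10.701 ≈ 69.0 kt.

69 kt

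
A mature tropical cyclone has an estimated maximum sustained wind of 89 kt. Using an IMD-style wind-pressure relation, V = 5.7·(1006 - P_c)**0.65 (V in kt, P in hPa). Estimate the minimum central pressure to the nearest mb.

ΔP = (V / 5.7)^(1/0.65) = (89/5.7)^1.538.
89/5.7 = 15.614; 15.614^1.538 ≈ 68.58 mb.
P_c = 1006 − 68.58 = 937.42 ≈ 937 mb.

937 mb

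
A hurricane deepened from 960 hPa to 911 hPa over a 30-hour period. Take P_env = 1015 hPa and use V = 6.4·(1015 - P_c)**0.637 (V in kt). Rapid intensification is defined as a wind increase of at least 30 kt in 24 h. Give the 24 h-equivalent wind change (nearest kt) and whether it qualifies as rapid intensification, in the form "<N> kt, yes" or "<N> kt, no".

33 kt, yes

V₁: ΔP = 55, V ≈ 6.4 × 55^0.637 ≈ 82.18 kt.
V₂: ΔP = 104, V ≈ 6.4 × 104^0.637 ≈ 123.32 kt.
ΔV over 30 h = 41.14 kt → 24 h equivalent = 41.14 × 24/30 ≈ 32.91 kt.
33 kt ≥ 30 kt ⇒ rapid intensification.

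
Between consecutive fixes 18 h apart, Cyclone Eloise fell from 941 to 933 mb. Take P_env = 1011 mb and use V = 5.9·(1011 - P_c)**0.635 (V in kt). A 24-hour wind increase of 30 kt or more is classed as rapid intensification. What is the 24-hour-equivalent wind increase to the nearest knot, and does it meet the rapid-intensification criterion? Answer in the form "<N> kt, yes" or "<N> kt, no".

V₁: ΔP = 70, V ≈ 5.9 × 70^0.635 ≈ 87.60 kt.
V₂: ΔP = 78, V ≈ 5.9 × 78^0.635 ≈ 93.83 kt.
ΔV over 18 h = 6.23 kt → 24 h equivalent = 6.23 × 24/18 ≈ 8.31 kt.
8 kt < 30 kt ⇒ not rapid intensification.

8 kt, no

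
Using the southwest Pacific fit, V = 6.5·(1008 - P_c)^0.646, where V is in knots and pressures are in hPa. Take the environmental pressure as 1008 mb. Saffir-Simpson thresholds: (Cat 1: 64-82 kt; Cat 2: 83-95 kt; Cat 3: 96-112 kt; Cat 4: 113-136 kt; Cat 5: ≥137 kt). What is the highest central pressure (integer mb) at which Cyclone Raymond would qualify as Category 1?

973 mb

Category 1 begins at V = 64 kt.
Required ΔP = (64/6.5)^(1/0.646) = 9.846^1.548 ≈ 34.48 mb.
P_c ≤ 1008 − 34.48 = 973.52, so the highest integer P_c is 973 mb.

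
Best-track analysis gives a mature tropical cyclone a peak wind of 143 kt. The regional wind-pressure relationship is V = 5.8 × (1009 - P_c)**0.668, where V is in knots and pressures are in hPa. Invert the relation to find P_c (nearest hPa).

888 hPa

ΔP = (V / 5.8)^(1/0.668) = (143/5.8)^1.497.
143/5.8 = 24.655; 24.655^1.497 ≈ 121.25 hPa.
P_c = 1009 − 121.25 = 887.75 ≈ 888 hPa.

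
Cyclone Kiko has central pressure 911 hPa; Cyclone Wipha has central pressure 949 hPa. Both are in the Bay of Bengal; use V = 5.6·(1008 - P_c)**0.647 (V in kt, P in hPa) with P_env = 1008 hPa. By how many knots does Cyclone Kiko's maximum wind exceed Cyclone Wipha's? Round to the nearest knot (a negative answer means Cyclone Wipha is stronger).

30 kt

Cyclone Kiko: ΔP = 97; V ≈ 5.6 × 97^0.647 ≈ 108.05 kt.
Cyclone Wipha: ΔP = 59; V ≈ 5.6 × 59^0.647 ≈ 78.33 kt.
Difference ≈ 108.05 − 78.33 = 29.72 → 30 kt.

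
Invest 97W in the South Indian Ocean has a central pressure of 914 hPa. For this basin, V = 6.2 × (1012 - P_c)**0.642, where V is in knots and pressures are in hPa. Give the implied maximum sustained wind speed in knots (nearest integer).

118 kt

ΔP = 1012 − 914 = 98 hPa.
98^0.642 ≈ 18.983.
V ≈ 6.2 × 18.983 ≈ 117.7 kt.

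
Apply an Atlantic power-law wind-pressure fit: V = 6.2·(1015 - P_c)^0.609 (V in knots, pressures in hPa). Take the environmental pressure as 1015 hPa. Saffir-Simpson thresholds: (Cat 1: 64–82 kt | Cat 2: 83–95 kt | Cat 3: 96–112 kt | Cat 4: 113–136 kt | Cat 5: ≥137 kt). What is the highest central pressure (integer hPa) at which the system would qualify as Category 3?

Category 3 begins at V = 96 kt.
Required ΔP = (96/6.2)^(1/0.609) = 15.484^1.642 ≈ 89.91 hPa.
P_c ≤ 1015 − 89.91 = 925.09, so the highest integer P_c is 925 hPa.

925 hPa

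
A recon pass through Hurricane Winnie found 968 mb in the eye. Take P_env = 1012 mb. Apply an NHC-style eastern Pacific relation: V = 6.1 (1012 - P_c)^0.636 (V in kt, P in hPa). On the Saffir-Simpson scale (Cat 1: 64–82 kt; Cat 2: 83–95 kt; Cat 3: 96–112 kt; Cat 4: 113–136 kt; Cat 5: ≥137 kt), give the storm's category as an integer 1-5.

1

ΔP = 1012 − 968 = 44 mb.
V ≈ 6.1 × 44^0.636 = 6.1 × 11.10 ≈ 68 kt.
68 kt falls in the Category 1 band.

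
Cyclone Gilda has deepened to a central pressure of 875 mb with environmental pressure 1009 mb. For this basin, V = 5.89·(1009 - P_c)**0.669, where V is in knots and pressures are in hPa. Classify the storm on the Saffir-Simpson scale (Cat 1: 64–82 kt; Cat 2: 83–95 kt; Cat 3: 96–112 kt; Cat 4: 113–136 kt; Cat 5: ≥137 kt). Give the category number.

5

ΔP = 1009 − 875 = 134 mb.
V ≈ 5.89 × 134^0.669 = 5.89 × 26.49 ≈ 156 kt.
156 kt falls in the Category 5 band.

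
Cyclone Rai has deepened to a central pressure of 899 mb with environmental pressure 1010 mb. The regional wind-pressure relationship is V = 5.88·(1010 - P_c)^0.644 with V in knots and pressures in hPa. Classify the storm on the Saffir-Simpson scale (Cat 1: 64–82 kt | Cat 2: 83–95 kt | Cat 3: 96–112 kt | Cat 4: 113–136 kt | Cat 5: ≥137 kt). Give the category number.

4

ΔP = 1010 − 899 = 111 mb.
V ≈ 5.88 × 111^0.644 = 5.88 × 20.76 ≈ 122 kt.
122 kt falls in the Category 4 band.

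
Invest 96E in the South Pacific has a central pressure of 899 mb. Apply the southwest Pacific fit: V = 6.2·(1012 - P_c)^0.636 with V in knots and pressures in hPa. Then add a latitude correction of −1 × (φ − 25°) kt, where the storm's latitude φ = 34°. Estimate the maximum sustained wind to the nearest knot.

116 kt

ΔP = 1012 − 899 = 113 mb.
113^0.636 ≈ 20.219.
V ≈ 6.2 × 20.219 ≈ 125.4 kt.
Latitude correction: −1 × (34 − 25) = -9 kt.
Corrected V ≈ 116.4 kt → 116 kt.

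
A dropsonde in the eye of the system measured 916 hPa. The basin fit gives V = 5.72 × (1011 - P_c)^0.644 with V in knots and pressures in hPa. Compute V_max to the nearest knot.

ΔP = 1011 − 916 = 95 hPa.
95^0.644 ≈ 18.778.
V ≈ 5.72 × 18.778 ≈ 107.4 kt.

107 kt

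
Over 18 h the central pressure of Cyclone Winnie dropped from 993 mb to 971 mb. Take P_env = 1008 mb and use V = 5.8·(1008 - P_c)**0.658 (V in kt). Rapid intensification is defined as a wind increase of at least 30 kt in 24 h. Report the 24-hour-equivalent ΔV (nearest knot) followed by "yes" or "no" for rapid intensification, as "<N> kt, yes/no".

V₁: ΔP = 15, V ≈ 5.8 × 15^0.658 ≈ 34.46 kt.
V₂: ΔP = 37, V ≈ 5.8 × 37^0.658 ≈ 62.42 kt.
ΔV over 18 h = 27.96 kt → 24 h equivalent = 27.96 × 24/18 ≈ 37.28 kt.
37 kt ≥ 30 kt ⇒ rapid intensification.

37 kt, yes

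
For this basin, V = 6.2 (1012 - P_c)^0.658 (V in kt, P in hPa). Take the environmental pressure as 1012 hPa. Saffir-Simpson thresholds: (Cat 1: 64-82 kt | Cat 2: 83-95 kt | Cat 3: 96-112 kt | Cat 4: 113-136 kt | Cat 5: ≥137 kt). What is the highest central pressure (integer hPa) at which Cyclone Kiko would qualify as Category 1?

977 hPa

Category 1 begins at V = 64 kt.
Required ΔP = (64/6.2)^(1/0.658) = 10.323^1.520 ≈ 34.73 hPa.
P_c ≤ 1012 − 34.73 = 977.27, so the highest integer P_c is 977 hPa.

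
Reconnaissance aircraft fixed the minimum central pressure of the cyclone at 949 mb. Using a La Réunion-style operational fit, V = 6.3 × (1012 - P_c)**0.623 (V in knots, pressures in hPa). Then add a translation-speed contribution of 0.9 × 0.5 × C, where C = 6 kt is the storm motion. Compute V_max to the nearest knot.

86 kt

ΔP = 1012 − 949 = 63 mb.
63^0.623 ≈ 13.213.
V ≈ 6.3 × 13.213 ≈ 83.2 kt.
Translation term: 0.9 × 0.5 × 6 = 2.7 kt.
Corrected V ≈ 85.9 kt → 86 kt.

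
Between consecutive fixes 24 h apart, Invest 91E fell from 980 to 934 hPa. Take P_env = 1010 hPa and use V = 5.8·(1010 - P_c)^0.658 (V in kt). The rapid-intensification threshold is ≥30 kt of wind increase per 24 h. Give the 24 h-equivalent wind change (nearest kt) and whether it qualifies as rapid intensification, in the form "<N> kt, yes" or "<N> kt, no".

46 kt, yes

V₁: ΔP = 30, V ≈ 5.8 × 30^0.658 ≈ 54.37 kt.
V₂: ΔP = 76, V ≈ 5.8 × 76^0.658 ≈ 100.23 kt.
ΔV over 24 h = 45.86 kt → 24 h equivalent = 45.86 × 24/24 ≈ 45.86 kt.
46 kt ≥ 30 kt ⇒ rapid intensification.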